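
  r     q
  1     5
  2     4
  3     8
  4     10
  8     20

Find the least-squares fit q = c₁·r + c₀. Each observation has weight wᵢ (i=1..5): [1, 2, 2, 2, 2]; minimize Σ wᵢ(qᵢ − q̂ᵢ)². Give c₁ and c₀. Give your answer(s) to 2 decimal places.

The normal equations are: 187·c₁ + 35·c₀ = 469;  35·c₁ + 9·c₀ = 89.
(Σwᵢ·r·r = 187, Σwᵢ·r = 35, Σwᵢ·1 = 9, Σwᵢ·r·q = 469, Σwᵢ·q = 89.)
Eliminating c₀: 9·(row 1) − 35·(row 2) gives 458·c₁ = 9·469 − 35·89 = 1106, so c₁ = 553/229.
Then c₀ = (89 − 35·(553/229))/9 = 114/229.

c₁ = 2.41, c₀ = 0.50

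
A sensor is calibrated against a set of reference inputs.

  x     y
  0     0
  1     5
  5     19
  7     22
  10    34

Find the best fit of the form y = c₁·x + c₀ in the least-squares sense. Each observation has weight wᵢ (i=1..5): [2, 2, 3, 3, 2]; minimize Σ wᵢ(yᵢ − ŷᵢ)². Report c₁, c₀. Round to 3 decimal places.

c₁ = 3.240, c₀ = 1.089

Setting ∂/∂c₁ … = 0 gives: 424·c₁ + 58·c₀ = 1437;  58·c₁ + 12·c₀ = 201.
(Σwᵢ·x·x = 424, Σwᵢ·x = 58, Σwᵢ·1 = 12, Σwᵢ·x·y = 1437, Σwᵢ·y = 201.)
Δ = 424·12 − 58² = 1724.
c₁ = (1437·12 − 58·201)/1724 = 2793/862; c₀ = (424·201 − 58·1437)/1724 = 939/862.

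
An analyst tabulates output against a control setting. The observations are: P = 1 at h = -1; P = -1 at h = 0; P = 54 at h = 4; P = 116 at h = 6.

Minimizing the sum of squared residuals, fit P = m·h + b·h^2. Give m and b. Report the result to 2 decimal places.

The normal system AᵀA·[m, b]ᵀ = AᵀP is [[53, 279]; [279, 1553]]·[m, b]ᵀ = [911, 5041]ᵀ.
Eliminating b: 1553·(row 1) − 279·(row 2) gives 4468·m = 1553·911 − 279·5041 = 8344, so m = 2086/1117.
Then b = (5041 − 279·(2086/1117))/1553 = 3251/1117.

m = 1.87, b = 2.91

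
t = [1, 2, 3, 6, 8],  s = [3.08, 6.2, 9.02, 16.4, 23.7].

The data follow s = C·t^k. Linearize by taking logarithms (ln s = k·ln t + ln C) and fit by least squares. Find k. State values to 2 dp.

k = 0.96

Taking logs, ln s = k·ln t + ln C, so regress ln s on ln t.
Σln t = 5.6630, Σ(ln t)² = 9.2219, Σln s = 11.1117, Σln t·ln s = 15.2755.
Equations: 9.2219·k + 5.6630·ln C = 15.2755;  5.6630·k + 5·ln C = 11.1117.
Solving (det = 14.0403): k = 0.95813, ln C = 1.13716.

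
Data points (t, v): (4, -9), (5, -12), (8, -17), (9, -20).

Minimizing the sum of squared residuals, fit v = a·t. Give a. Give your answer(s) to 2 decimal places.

a = -2.22

Setting ∂/∂a … = 0 gives: 186·a = -412.
Hence a = -412 / 186 ≈ -2.21505.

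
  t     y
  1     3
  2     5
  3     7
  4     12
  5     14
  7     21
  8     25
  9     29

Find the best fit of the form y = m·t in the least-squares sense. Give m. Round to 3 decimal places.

m = 3.052

Forming MᵀM = [[249]] and Mᵀy = [760]ᵀ gives MᵀM·[m]ᵀ = Mᵀy.
m = 760/249 = 3.05221.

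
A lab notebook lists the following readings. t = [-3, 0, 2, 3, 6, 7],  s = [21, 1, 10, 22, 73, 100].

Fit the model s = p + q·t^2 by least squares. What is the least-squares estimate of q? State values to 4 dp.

q = 1.9864

Forming XᵀX = [[6, 107]; [107, 3875]] and Xᵀs = [227, 7955]ᵀ gives XᵀX·[p, q]ᵀ = Xᵀs.
Eliminating q: 3875·(row 1) − 107·(row 2) gives 11801·p = 3875·227 − 107·7955 = 28440, so p = 28440/11801.
Then q = (7955 − 107·(28440/11801))/3875 = 23441/11801.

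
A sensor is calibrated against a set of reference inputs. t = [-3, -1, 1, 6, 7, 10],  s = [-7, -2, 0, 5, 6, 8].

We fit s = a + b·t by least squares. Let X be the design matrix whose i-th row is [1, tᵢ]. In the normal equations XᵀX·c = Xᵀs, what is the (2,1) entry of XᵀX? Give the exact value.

Row 2 ↔ basis t, column 1 ↔ basis 1, so (XᵀX)_{2,1} = Σᵢ t = (-3)·(1) + (-1)·(1) + (1)·(1) + (6)·(1) + (7)·(1) + (10)·(1) = 20.

20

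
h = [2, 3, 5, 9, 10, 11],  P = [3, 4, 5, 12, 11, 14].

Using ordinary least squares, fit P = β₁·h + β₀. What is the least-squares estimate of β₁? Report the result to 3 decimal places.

MᵀM·[β₁, β₀]ᵀ = MᵀP reads: 340·β₁ + 40·β₀ = 415;  40·β₁ + 6·β₀ = 49.
Δ = 340·6 − 40² = 440.
β₁ = (415·6 − 40·49)/440 = 53/44; β₀ = (340·49 − 40·415)/440 = 3/22.

β₁ = 1.205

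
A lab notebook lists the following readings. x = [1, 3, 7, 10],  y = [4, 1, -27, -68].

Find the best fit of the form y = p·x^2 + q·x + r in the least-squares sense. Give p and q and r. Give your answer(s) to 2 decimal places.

p = -0.94, q = 2.34, r = 2.54

Entries of MᵀM: Σx^2·x^2 = 12483, Σx^2·x = 1371, Σx^2 = 159, Σx·x = 159, Σx = 21, Σ1 = 4.
Right-hand side: Σx^2·y = -8110, Σx·y = -862, Σy = -90.
Normal equations: [[12483, 1371, 159]; [1371, 159, 21]; [159, 21, 4]]·[p, q, r]ᵀ = [-8110, -862, -90]ᵀ.
Row-reducing yields p = -31/33, q = 457/195, r = 1814/715.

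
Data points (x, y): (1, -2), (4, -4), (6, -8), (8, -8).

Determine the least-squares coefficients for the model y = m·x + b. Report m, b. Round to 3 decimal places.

m = -0.953, b = -0.972

AᵀA·[m, b]ᵀ = Aᵀy reads: 117·m + 19·b = -130;  19·m + 4·b = -22.
Eliminating b: 4·(row 1) − 19·(row 2) gives 107·m = 4·(-130) − 19·(-22) = -102, so m = -102/107.
Then b = ((-22) − 19·(-102/107))/4 = -104/107.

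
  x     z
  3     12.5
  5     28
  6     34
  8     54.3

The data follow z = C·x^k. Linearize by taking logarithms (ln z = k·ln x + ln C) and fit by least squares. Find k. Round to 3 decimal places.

With ln zᵢ as the transformed response and ln xᵢ as the regressor:
Σln x = 6.5793, Σ(ln x)² = 11.3317, Σln z = 13.3788, Σln x·ln z = 22.7625.
Normal system: [[11.3317, 6.5793]; [6.5793, 4]]·[k, ln C]ᵀ = [22.7625, 13.3788]ᵀ.
Slope k = (n·Σln x·ln z − Σln x·Σln z)/(n·Σ(ln x)² − (Σln x)²) = (4·22.7625 − 6.5793·13.3788)/2.0403 = 1.48386; ln C = (Σln z − k·Σln x)/n = 0.90403.

k = 1.484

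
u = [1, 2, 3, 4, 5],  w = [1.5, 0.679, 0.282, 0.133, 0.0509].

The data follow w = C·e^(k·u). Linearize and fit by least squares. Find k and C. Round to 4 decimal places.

k = -0.8397, C = 3.5628

Taking logs, ln w = k·u + ln C, so regress ln w on u.
Σu = 15.0000, Σ(u)² = 55.0000, Σln w = -6.2428, Σu·ln w = -27.1254.
Equations: 55.0000·k + 15.0000·ln C = -27.1254;  15.0000·k + 5·ln C = -6.2428.
Slope k = (n·Σu·ln w − Σu·Σln w)/(n·Σ(u)² − (Σu)²) = (5·-27.1254 − 15.0000·-6.2428)/50.0000 = -0.83970; ln C = (Σln w − k·Σu)/n = 1.27053, so C = exp(1.27053) = 3.56275.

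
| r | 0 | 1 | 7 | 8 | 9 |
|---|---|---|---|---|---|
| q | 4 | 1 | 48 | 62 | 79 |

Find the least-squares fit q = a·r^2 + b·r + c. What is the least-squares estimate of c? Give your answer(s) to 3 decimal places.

Compute the Gram sums: Σr^2·r^2 = 13059, Σr^2·r = 1585, Σr^2 = 195, Σr·r = 195, Σr = 25, Σ1 = 5.
Right-hand side: Σr^2·q = 12720, Σr·q = 1544, Σq = 194.
So XᵀX·[a, b, c]ᵀ = Xᵀq: [[13059, 1585, 195]; [1585, 195, 25]; [195, 25, 5]]·[a, b, c]ᵀ = [12720, 1544, 194]ᵀ.
Solving the 3×3 system (Gaussian elimination) gives a = 133/121, b = -834/605, c = 1709/605.

c = 2.825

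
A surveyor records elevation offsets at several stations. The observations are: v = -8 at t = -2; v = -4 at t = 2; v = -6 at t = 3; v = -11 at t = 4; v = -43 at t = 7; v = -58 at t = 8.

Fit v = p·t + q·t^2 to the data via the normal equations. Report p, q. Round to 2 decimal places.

With design matrix M, MᵀM = [[146, 946]; [946, 6866]] and Mᵀv = [-819, -6097]ᵀ.
Eliminating q: 6866·(row 1) − 946·(row 2) gives 107520·p = 6866·(-819) − 946·(-6097) = 144508, so p = 5161/3840.
Then q = ((-6097) − 946·(5161/3840))/6866 = -4121/3840.

p = 1.34, q = -1.07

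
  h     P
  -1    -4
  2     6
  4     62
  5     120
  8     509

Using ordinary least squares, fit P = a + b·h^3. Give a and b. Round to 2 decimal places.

a = -2.86, b = 1.00

Forming XᵀX = [[5, 708]; [708, 281930]] and XᵀP = [693, 279628]ᵀ gives XᵀX·[a, b]ᵀ = XᵀP.
det = 5·281930 − 708² = 908386.
a = (693·281930 − 708·279628)/908386 = -1299567/454193; b = (5·279628 − 708·693)/908386 = 453748/454193.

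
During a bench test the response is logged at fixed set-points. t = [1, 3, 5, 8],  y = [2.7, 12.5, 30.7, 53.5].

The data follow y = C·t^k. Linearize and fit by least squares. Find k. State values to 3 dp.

Taking logs, ln y = k·ln t + ln C, so regress ln y on ln t.
AᵀA = [[8.1213, 4.7875]; [4.7875, 4]], rhs = [16.5615, 10.9229]ᵀ  (here Σln t = 4.7875, Σ(ln t)² = 8.1213, Σln y = 10.9229, Σln t·ln y = 16.5615).
Δ = 8.1213·4 − (4.7875)² = 9.5652; k = (16.5615·4 − 4.7875·10.9229)/9.5652 = 1.45866, ln C = (8.1213·10.9229 − 4.7875·16.5615)/9.5652 = 0.98490.

k = 1.459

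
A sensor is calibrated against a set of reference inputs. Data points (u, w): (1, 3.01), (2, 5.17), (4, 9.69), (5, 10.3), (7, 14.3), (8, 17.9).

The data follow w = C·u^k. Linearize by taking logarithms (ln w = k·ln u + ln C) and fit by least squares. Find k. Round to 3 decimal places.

k = 0.829

Taking logs, ln w = k·ln u + ln C, so regress ln w on ln u.
AᵀA = [[13.1032, 7.7142]; [7.7142, 6]], rhs = [19.2160, 12.8931]ᵀ  (here Σln u = 7.7142, Σ(ln u)² = 13.1032, Σln w = 12.8931, Σln u·ln w = 19.2160).
Δ = 13.1032·6 − (7.7142)² = 19.1098; k = (19.2160·6 − 7.7142·12.8931)/19.1098 = 0.82866, ln C = (13.1032·12.8931 − 7.7142·19.2160)/19.1098 = 1.08344.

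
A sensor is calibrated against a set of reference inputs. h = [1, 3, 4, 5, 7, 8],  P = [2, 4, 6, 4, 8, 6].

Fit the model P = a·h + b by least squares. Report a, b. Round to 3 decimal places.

a = 0.660, b = 1.920

With design matrix A, AᵀA = [[164, 28]; [28, 6]] and AᵀP = [162, 30]ᵀ.
det = 164·6 − 28² = 200.
a = (162·6 − 28·30)/200 = 33/50; b = (164·30 − 28·162)/200 = 48/25.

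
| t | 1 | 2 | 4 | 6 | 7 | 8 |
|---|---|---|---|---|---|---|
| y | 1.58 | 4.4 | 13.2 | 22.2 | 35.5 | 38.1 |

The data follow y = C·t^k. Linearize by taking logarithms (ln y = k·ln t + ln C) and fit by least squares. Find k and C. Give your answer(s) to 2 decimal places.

k = 1.55, C = 1.54

With ln yᵢ as the transformed response and ln tᵢ as the regressor:
Σln t = 7.8966, Σ(ln t)² = 13.7233, Σln y = 14.8291, Σln t·ln y = 24.6741.
Equations: 13.7233·k + 7.8966·ln C = 24.6741;  7.8966·k + 6·ln C = 14.8291.
Solving (det = 19.9843): k = 1.54852, ln C = 0.43352, so C = exp(0.43352) = 1.54267.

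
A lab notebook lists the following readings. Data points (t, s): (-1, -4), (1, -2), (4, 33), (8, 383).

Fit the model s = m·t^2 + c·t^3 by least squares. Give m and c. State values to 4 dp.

m = -1.8945, c = 0.9849

XᵀX·[m, c]ᵀ = Xᵀs reads: 4354·m + 33792·c = 25034;  33792·m + 266242·c = 198210.
Eliminating c: 266242·(row 1) − 33792·(row 2) gives 17318404·m = 266242·25034 − 33792·198210 = -32810092, so m = -8202523/4329601.
Then c = (198210 − 33792·(-8202523/4329601))/266242 = 4264353/4329601.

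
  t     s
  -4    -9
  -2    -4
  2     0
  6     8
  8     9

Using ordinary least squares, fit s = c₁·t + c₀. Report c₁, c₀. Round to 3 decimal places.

Sums needed: Σt·t = 124, Σt = 10, Σ1 = 5.
And Σt·s = 164, Σs = 4.
Eliminating c₀: 5·(row 1) − 10·(row 2) gives 520·c₁ = 5·164 − 10·4 = 780, so c₁ = 3/2.
Then c₀ = (4 − 10·(3/2))/5 = -11/5.

c₁ = 1.500, c₀ = -2.200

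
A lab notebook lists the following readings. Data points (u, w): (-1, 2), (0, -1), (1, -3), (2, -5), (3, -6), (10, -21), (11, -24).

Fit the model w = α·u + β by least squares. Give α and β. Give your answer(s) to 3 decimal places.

α = -2.091, β = -0.518

With design matrix M, MᵀM = [[236, 26]; [26, 7]] and Mᵀw = [-507, -58]ᵀ.
Δ = 236·7 − 26² = 976.
α = ((-507)·7 − 26·(-58))/976 = -2041/976; β = (236·(-58) − 26·(-507))/976 = -253/488.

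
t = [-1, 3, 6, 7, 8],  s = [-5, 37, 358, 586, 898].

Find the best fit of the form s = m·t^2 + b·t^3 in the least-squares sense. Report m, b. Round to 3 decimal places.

Normal-equation sums: Σt^2·t^2 = 7875, Σt^2·t^3 = 57593, Σt^3·t^3 = 427179.
Right-hand side: Σt^2·s = 99402, Σt^3·s = 739106.
det = 7875·427179 − 57593² = 47080976.
m = (99402·427179 − 57593·739106)/47080976 = -26221225/11770244; b = (7875·739106 − 57593·99402)/47080976 = 23900091/11770244.

m = -2.228, b = 2.031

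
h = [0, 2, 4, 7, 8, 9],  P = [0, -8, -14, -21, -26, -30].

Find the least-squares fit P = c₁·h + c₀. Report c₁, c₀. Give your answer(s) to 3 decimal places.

Setting ∂/∂c₁ … = 0 gives: 214·c₁ + 30·c₀ = -697;  30·c₁ + 6·c₀ = -99.
det = 214·6 − 30² = 384.
c₁ = ((-697)·6 − 30·(-99))/384 = -101/32; c₀ = (214·(-99) − 30·(-697))/384 = -23/32.

c₁ = -3.156, c₀ = -0.719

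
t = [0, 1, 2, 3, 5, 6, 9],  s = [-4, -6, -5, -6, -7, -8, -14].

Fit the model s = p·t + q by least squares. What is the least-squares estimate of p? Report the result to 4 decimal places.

p = -0.9639

Setting ∂/∂p … = 0 gives: 156·p + 26·q = -243;  26·p + 7·q = -50.
det = 156·7 − 26² = 416.
p = ((-243)·7 − 26·(-50))/416 = -401/416; q = (156·(-50) − 26·(-243))/416 = -57/16.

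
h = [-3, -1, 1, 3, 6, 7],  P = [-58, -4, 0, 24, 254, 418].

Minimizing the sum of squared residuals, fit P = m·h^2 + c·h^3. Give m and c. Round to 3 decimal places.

m = -1.912, c = 1.493

With design matrix M, MᵀM = [[3861, 24583]; [24583, 165765]] and MᵀP = [29316, 200456]ᵀ.
Eliminating c: 165765·(row 1) − 24583·(row 2) gives 35694776·m = 165765·29316 − 24583·200456 = -68243108, so m = -17060777/8923694.
Then c = (200456 − 24583·(-17060777/8923694))/165765 = 1024719/686438.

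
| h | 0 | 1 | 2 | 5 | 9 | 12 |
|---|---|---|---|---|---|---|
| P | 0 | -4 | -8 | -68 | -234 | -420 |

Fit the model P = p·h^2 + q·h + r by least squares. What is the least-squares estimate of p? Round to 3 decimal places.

p = -3.055

The normal system XᵀX·[p, q, r]ᵀ = XᵀP is [[27939, 2591, 255]; [2591, 255, 29]; [255, 29, 6]]·[p, q, r]ᵀ = [-81170, -7506, -734]ᵀ.
Inverting the 3×3 Gram matrix, [p, q, r]ᵀ = [-278/91, 152/91, -4/7]ᵀ.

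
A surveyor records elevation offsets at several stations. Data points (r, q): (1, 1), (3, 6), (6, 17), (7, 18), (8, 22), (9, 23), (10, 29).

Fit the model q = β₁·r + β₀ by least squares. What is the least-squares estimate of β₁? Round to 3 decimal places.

β₁ = 3.009

Forming MᵀM = [[340, 44]; [44, 7]] and Mᵀq = [920, 116]ᵀ gives MᵀM·[β₁, β₀]ᵀ = Mᵀq.
Δ = 340·7 − 44² = 444.
β₁ = (920·7 − 44·116)/444 = 334/111; β₀ = (340·116 − 44·920)/444 = -260/111.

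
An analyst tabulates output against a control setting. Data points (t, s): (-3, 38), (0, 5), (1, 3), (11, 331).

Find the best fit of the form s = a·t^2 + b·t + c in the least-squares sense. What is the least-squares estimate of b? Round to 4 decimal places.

Sums needed: Σt^2·t^2 = 14723, Σt^2·t = 1305, Σt^2 = 131, Σt·t = 131, Σt = 9, Σ1 = 4.
And Σt^2·s = 40396, Σt·s = 3530, Σs = 377.
Normal equations: [[14723, 1305, 131]; [1305, 131, 9]; [131, 9, 4]]·[a, b, c]ᵀ = [40396, 3530, 377]ᵀ.
Solving the 3×3 system (Gaussian elimination) gives a = 794433/269644, b = -717455/269644, c = 252635/67411.

b = -2.6607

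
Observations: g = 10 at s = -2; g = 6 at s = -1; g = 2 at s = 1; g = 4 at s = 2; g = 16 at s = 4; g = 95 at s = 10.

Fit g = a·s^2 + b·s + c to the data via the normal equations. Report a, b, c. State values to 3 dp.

a = 1.048, b = -1.280, c = 3.141

The normal system AᵀA·[a, b, c]ᵀ = Aᵀg is [[10290, 1064, 126]; [1064, 126, 14]; [126, 14, 6]]·[a, b, c]ᵀ = [9820, 998, 133]ᵀ.
Row-reducing yields a = 1805/1722, b = -3673/2870, c = 3863/1230.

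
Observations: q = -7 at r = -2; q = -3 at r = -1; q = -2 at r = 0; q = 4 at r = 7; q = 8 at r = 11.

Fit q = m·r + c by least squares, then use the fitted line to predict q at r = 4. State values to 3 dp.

q̂ = 1.023

With design matrix A, AᵀA = [[175, 15]; [15, 5]] and Aᵀq = [133, 0]ᵀ.
Eliminating c: 5·(row 1) − 15·(row 2) gives 650·m = 5·133 − 15·0 = 665, so m = 133/130.
Then c = (0 − 15·(133/130))/5 = -399/130.
At r = 4: q̂ = (133/130)·(4) + (-399/130)·(1) = 133/130.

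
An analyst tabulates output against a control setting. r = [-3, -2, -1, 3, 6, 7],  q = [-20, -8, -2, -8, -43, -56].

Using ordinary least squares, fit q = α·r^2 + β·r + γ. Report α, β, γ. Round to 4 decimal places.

α = -1.4374, β = 1.7977, γ = 0.0445

Normal-equation sums: Σr^2·r^2 = 3876, Σr^2·r = 550, Σr^2 = 108, Σr·r = 108, Σr = 10, Σ1 = 6.
Right-hand side: Σr^2·q = -4578, Σr·q = -596, Σq = -137.
Normal equations: [[3876, 550, 108]; [550, 108, 10]; [108, 10, 6]]·[α, β, γ]ᵀ = [-4578, -596, -137]ᵀ.
Row-reducing yields α = -2941/2046, β = 613/341, γ = 91/2046.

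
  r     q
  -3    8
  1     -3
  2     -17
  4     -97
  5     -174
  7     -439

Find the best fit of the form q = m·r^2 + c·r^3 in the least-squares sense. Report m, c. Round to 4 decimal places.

Entries of XᵀX: Σr^2·r^2 = 3380, Σr^2·r^3 = 20746, Σr^3·r^3 = 138164.
For Xᵀq: Σr^2·q = -27412, Σr^3·q = -178890.
det = 3380·138164 − 20746² = 36597804.
m = ((-27412)·138164 − 20746·(-178890))/36597804 = -19024907/9149451; c = (3380·(-178890) − 20746·(-27412))/36597804 = -8989712/9149451.

m = -2.0793, c = -0.9825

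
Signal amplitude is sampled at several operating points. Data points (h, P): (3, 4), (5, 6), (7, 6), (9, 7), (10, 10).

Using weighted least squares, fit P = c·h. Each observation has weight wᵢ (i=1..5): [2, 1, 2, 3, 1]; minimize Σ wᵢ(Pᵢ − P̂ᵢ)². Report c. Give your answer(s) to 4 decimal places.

MᵀWM·[c]ᵀ = MᵀWP reads: 484·c = 427.
Hence c = 427 / 484 ≈ 0.882231.

c = 0.8822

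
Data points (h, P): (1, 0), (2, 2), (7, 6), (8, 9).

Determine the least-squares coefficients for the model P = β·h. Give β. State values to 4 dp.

Normal-equation sums: Σh·h = 118.
Moment sums: Σh·P = 118.
Normal equations: [[118]]·[β]ᵀ = [118]ᵀ.
Hence β = 118 / 118 ≈ 1.

β = 1.0000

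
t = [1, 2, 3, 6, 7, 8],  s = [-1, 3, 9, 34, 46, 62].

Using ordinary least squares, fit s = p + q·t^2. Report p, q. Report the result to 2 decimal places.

p = -1.03, q = 0.98

Forming AᵀA = [[6, 163]; [163, 7891]] and Aᵀs = [153, 7538]ᵀ gives AᵀA·[p, q]ᵀ = Aᵀs.
Eliminating q: 7891·(row 1) − 163·(row 2) gives 20777·p = 7891·153 − 163·7538 = -21371, so p = -21371/20777.
Then q = (7538 − 163·(-21371/20777))/7891 = 20289/20777.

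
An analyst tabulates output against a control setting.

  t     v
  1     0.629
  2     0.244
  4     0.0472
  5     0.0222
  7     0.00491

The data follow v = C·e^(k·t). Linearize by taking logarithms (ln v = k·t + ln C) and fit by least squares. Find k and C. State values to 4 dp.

Let Y = ln v. Fitting Y = k·t + ln C by least squares:
XᵀX = [[95.0000, 19.0000]; [19.0000, 5]], rhs = [-71.7519, -14.0517]ᵀ  (here Σt = 19.0000, Σ(t)² = 95.0000, Σln v = -14.0517, Σt·ln v = -71.7519).
Slope k = (n·Σt·ln v − Σt·Σln v)/(n·Σ(t)² − (Σt)²) = (5·-71.7519 − 19.0000·-14.0517)/114.0000 = -0.80506; ln C = (Σln v − k·Σt)/n = 0.24889, so C = exp(0.24889) = 1.28260.

k = -0.8051, C = 1.2826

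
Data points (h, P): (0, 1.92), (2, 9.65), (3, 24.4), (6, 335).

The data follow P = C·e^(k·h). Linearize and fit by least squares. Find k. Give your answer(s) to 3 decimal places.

Taking logs, ln P = k·h + ln C, so regress ln P on h.
Σh = 11.0000, Σ(h)² = 49.0000, Σln P = 11.9280, Σh·ln P = 49.0024.
Equations: 49.0000·k + 11.0000·ln C = 49.0024;  11.0000·k + 4·ln C = 11.9280.
Δ = 49.0000·4 − (11.0000)² = 75.0000; k = (49.0024·4 − 11.0000·11.9280)/75.0000 = 0.86402, ln C = (49.0000·11.9280 − 11.0000·49.0024)/75.0000 = 0.60593.

k = 0.864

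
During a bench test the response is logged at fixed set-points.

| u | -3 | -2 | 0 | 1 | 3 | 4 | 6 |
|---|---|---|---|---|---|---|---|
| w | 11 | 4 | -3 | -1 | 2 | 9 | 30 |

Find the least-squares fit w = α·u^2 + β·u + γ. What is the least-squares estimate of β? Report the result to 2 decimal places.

Sums needed: Σu^2·u^2 = 1731, Σu^2·u = 273, Σu^2 = 75, Σu·u = 75, Σu = 9, Σ1 = 7.
And Σu^2·w = 1356, Σu·w = 180, Σw = 52.
So MᵀM·[α, β, γ]ᵀ = Mᵀw: [[1731, 273, 75]; [273, 75, 9]; [75, 9, 7]]·[α, β, γ]ᵀ = [1356, 180, 52]ᵀ.
Row-reducing yields α = 373/336, β = -439/336, γ = -39/14.

β = -1.31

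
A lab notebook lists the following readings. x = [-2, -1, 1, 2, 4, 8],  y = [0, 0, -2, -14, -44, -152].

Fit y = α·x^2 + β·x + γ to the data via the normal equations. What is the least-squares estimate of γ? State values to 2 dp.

γ = 0.92

MᵀM·[α, β, γ]ᵀ = Mᵀy reads: 4386·α + 576·β + 90·γ = -10490;  576·α + 90·β + 12·γ = -1422;  90·α + 12·β + 6·γ = -212.
(Σx^2·x^2 = 4386, Σx^2·x = 576, Σx^2 = 90, Σx·x = 90, Σx = 12, Σ1 = 6, Σx^2·y = -10490, Σx·y = -1422, Σy = -212.)
Row-reducing yields α = -661/330, β = -512/165, γ = 101/110.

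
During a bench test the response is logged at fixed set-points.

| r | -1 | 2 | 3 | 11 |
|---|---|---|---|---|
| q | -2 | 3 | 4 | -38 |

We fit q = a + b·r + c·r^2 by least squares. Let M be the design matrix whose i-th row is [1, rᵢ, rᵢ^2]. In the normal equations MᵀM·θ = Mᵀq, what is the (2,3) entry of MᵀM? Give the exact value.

1365

Row 2 ↔ basis r, column 3 ↔ basis r^2, so (MᵀM)_{2,3} = Σᵢ (r)·(r^2) = (-1)·(1) + (2)·(4) + (3)·(9) + (11)·(121) = 1365.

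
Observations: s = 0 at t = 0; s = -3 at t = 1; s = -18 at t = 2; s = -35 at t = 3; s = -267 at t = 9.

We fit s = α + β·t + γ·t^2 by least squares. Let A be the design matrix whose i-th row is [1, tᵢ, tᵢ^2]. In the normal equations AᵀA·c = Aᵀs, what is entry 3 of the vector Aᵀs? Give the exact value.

Entry 3 ↔ basis t^2, so (Aᵀs)_{3} = Σᵢ (t^2)·sᵢ = (0)·(0) + (1)·(-3) + (4)·(-18) + (9)·(-35) + (81)·(-267) = -22017.

-22017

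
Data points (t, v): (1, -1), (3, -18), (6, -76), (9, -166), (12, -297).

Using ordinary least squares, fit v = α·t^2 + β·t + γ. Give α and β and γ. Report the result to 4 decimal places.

Sums needed: Σt^2·t^2 = 28675, Σt^2·t = 2701, Σt^2 = 271, Σt·t = 271, Σt = 31, Σ1 = 5.
Right-hand side: Σt^2·v = -59113, Σt·v = -5569, Σv = -558.
Normal equations: [[28675, 2701, 271]; [2701, 271, 31]; [271, 31, 5]]·[α, β, γ]ᵀ = [-59113, -5569, -558]ᵀ.
Solving the 3×3 system (Gaussian elimination) gives α = -33787/16702, β = -9409/16702, γ = 1832/1193.

α = -2.0229, β = -0.5633, γ = 1.5356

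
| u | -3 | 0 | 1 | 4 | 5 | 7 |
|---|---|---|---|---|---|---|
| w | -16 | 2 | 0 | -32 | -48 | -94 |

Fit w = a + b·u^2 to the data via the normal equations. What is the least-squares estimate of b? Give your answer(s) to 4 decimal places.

Entries of MᵀM: Σ1 = 6, Σu^2 = 100, Σu^2·u^2 = 3364.
And Σw = -188, Σu^2·w = -6462.
So MᵀM·[a, b]ᵀ = Mᵀw: [[6, 100]; [100, 3364]]·[a, b]ᵀ = [-188, -6462]ᵀ.
det = 6·3364 − 100² = 10184.
a = ((-188)·3364 − 100·(-6462))/10184 = 1721/1273; b = (6·(-6462) − 100·(-188))/10184 = -4993/2546.

b = -1.9611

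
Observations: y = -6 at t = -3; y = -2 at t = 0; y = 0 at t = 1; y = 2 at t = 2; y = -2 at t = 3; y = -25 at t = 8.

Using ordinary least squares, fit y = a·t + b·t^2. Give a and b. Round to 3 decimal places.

a = 0.800, b = -0.487

Normal-equation sums: Σt·t = 87, Σt·t^2 = 521, Σt^2·t^2 = 4275.
For Mᵀy: Σt·y = -184, Σt^2·y = -1664.
So MᵀM·[a, b]ᵀ = Mᵀy: [[87, 521]; [521, 4275]]·[a, b]ᵀ = [-184, -1664]ᵀ.
det = 87·4275 − 521² = 100484.
a = ((-184)·4275 − 521·(-1664))/100484 = 20086/25121; b = (87·(-1664) − 521·(-184))/100484 = -12226/25121.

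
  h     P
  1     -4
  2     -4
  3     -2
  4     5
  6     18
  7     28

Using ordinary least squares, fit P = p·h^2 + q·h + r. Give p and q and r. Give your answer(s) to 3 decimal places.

Sums needed: Σh^2·h^2 = 4051, Σh^2·h = 659, Σh^2 = 115, Σh·h = 115, Σh = 23, Σ1 = 6.
Right-hand side: Σh^2·P = 2062, Σh·P = 306, ΣP = 41.
XᵀX·[p, q, r]ᵀ = XᵀP becomes [[4051, 659, 115]; [659, 115, 23]; [115, 23, 6]]·[p, q, r]ᵀ = [2062, 306, 41]ᵀ.
Inverting the 3×3 Gram matrix, [p, q, r]ᵀ = [19/21, -38/21, -25/7]ᵀ.

p = 0.905, q = -1.810, r = -3.571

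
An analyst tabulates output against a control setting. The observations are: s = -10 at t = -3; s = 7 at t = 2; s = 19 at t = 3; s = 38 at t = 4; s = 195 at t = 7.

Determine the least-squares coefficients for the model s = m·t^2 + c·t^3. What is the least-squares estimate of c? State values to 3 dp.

c = 0.507

Normal-equation sums: Σt^2·t^2 = 2835, Σt^2·t^3 = 17863, Σt^3·t^3 = 123267.
Right-hand side: Σt^2·s = 10272, Σt^3·s = 70156.
Eliminating c: 123267·(row 1) − 17863·(row 2) gives 30375176·m = 123267·10272 − 17863·70156 = 13001996, so m = 3250499/7593794.
Then c = (70156 − 17863·(3250499/7593794))/123267 = 3850881/7593794.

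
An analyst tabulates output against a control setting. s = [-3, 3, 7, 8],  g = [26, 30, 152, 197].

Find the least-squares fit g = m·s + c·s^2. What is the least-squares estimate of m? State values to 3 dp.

From the data, Σs·s = 131, Σs·s^2 = 855, Σs^2·s^2 = 6659.
For Mᵀg: Σs·g = 2652, Σs^2·g = 20560.
Eliminating c: 6659·(row 1) − 855·(row 2) gives 141304·m = 6659·2652 − 855·20560 = 80868, so m = 20217/35326.
Then c = (20560 − 855·(20217/35326))/6659 = 106475/35326.

m = 0.572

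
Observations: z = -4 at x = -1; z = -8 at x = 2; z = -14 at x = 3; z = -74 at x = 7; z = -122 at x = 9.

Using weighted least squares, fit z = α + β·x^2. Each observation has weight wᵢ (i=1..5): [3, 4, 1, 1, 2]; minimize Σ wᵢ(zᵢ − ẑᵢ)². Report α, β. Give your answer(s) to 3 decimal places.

α = -2.069, β = -1.478

Sums needed: Σwᵢ·1 = 11, Σwᵢ·x^2 = 239, Σwᵢ·x^2·x^2 = 15671.
For MᵀWz: Σwᵢ·z = -376, Σwᵢ·x^2·z = -23656.
So MᵀWM·[α, β]ᵀ = MᵀWz: [[11, 239]; [239, 15671]]·[α, β]ᵀ = [-376, -23656]ᵀ.
det = 11·15671 − 239² = 115260.
α = ((-376)·15671 − 239·(-23656))/115260 = -19876/9605; β = (11·(-23656) − 239·(-376))/115260 = -14196/9605.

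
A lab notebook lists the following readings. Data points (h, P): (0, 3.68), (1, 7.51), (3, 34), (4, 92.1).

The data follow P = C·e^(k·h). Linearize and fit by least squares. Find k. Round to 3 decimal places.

k = 0.795

Taking logs, ln P = k·h + ln C, so regress ln P on h.
Σh = 8.0000, Σ(h)² = 26.0000, Σln P = 11.3684, Σh·ln P = 30.6868.
Normal system: [[26.0000, 8.0000]; [8.0000, 4]]·[k, ln C]ᵀ = [30.6868, 11.3684]ᵀ.
Slope k = (n·Σh·ln P − Σh·Σln P)/(n·Σ(h)² − (Σh)²) = (4·30.6868 − 8.0000·11.3684)/40.0000 = 0.79500; ln C = (Σln P − k·Σh)/n = 1.25209.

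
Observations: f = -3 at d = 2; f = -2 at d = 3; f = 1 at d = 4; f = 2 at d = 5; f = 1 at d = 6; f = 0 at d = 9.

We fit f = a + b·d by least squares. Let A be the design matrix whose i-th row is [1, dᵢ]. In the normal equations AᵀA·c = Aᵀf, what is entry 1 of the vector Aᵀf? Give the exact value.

-1

Entry 1 ↔ basis 1, so (Aᵀf)_{1} = Σᵢ fᵢ = (1)·(-3) + (1)·(-2) + (1)·(1) + (1)·(2) + (1)·(1) + (1)·(0) = -1.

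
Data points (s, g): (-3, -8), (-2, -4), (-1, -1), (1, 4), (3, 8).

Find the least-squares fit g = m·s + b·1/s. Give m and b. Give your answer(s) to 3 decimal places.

XᵀX·[m, b]ᵀ = Xᵀg reads: 24·m + 5·b = 61;  5·m + (89/36)·b = 37/3.
(Σs·s = 24, Σs·1/s = 5, Σ1/s·1/s = 89/36, Σs·g = 61, Σ1/s·g = 37/3.)
Eliminating b: (89/36)·(row 1) − 5·(row 2) gives (103/3)·m = (89/36)·61 − 5·(37/3) = 3209/36, so m = 3209/1236.
Then b = ((37/3) − 5·(3209/1236))/(89/36) = -27/103.

m = 2.596, b = -0.262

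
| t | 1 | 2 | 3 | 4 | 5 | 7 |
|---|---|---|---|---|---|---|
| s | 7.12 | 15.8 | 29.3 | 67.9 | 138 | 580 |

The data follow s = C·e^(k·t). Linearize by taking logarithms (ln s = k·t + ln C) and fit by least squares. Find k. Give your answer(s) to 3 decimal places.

Let Y = ln s. Fitting Y = k·t + ln C by least squares:
Sums: Σt = 22.0000, Σ(t)² = 104.0000, Σln s = 23.6088, Σt·ln s = 103.6653.
Normal system: [[104.0000, 22.0000]; [22.0000, 6]]·[k, ln C]ᵀ = [103.6653, 23.6088]ᵀ.
Δ = 104.0000·6 − (22.0000)² = 140.0000; k = (103.6653·6 − 22.0000·23.6088)/140.0000 = 0.73284, ln C = (104.0000·23.6088 − 22.0000·103.6653)/140.0000 = 1.24772.

k = 0.733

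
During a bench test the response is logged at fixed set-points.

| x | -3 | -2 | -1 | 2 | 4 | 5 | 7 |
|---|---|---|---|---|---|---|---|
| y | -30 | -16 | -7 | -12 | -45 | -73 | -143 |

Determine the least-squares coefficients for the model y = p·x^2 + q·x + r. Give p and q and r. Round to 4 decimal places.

MᵀM·[p, q, r]ᵀ = Mᵀy reads: 3396·p + 504·q + 108·r = -9941;  504·p + 108·q + 12·r = -1441;  108·p + 12·q + 7·r = -326.
(Σx^2·x^2 = 3396, Σx^2·x = 504, Σx^2 = 108, Σx·x = 108, Σx = 12, Σ1 = 7, Σx^2·y = -9941, Σx·y = -1441, Σy = -326.)
Row-reducing yields p = -28799/9636, q = 23417/28908, r = -4454/2409.

p = -2.9887, q = 0.8101, r = -1.8489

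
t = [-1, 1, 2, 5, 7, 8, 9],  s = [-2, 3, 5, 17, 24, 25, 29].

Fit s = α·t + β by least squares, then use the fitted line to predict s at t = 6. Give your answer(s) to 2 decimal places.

ŝ = 19.48

The normal system AᵀA·[α, β]ᵀ = Aᵀs is [[225, 31]; [31, 7]]·[α, β]ᵀ = [729, 101]ᵀ.
Determinant 225·7 − 31² = 614.
α = (729·7 − 31·101)/614 = 986/307; β = (225·101 − 31·729)/614 = 63/307.
At t = 6: ŝ = (986/307)·(6) + (63/307)·(1) = 5979/307.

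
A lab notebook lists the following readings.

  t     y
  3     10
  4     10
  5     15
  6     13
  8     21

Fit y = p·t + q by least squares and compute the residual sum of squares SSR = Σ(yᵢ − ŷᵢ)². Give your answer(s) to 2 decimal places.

SSR = 12.74

Forming MᵀM = [[150, 26]; [26, 5]] and Mᵀy = [391, 69]ᵀ gives MᵀM·[p, q]ᵀ = Mᵀy.
det = 150·5 − 26² = 74.
p = (391·5 − 26·69)/74 = 161/74; q = (150·69 − 26·391)/74 = 92/37.
Residuals: 73/74, -44/37, 121/74, -94/37, 41/37; SSR = 943/74.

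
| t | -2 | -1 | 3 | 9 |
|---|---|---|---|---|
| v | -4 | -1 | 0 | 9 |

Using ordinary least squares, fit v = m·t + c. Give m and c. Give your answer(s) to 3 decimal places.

m = 1.084, c = -1.438

Sums needed: Σt·t = 95, Σt = 9, Σ1 = 4.
For Aᵀv: Σt·v = 90, Σv = 4.
Normal equations: [[95, 9]; [9, 4]]·[m, c]ᵀ = [90, 4]ᵀ.
det = 95·4 − 9² = 299.
m = (90·4 − 9·4)/299 = 324/299; c = (95·4 − 9·90)/299 = -430/299.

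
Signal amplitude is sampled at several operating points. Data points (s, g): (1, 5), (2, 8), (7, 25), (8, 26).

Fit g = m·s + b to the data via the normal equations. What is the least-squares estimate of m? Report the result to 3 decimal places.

m = 3.135

From the data, Σs·s = 118, Σs = 18, Σ1 = 4.
Moment sums: Σs·g = 404, Σg = 64.
So MᵀM·[m, b]ᵀ = Mᵀg: [[118, 18]; [18, 4]]·[m, b]ᵀ = [404, 64]ᵀ.
det = 118·4 − 18² = 148.
m = (404·4 − 18·64)/148 = 116/37; b = (118·64 − 18·404)/148 = 70/37.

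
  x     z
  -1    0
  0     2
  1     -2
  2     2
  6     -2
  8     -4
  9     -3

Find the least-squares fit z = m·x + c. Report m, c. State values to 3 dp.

m = -0.450, c = 0.608

Entries of AᵀA: Σx·x = 187, Σx = 25, Σ1 = 7.
For Aᵀz: Σx·z = -69, Σz = -7.
det = 187·7 − 25² = 684.
m = ((-69)·7 − 25·(-7))/684 = -77/171; c = (187·(-7) − 25·(-69))/684 = 104/171.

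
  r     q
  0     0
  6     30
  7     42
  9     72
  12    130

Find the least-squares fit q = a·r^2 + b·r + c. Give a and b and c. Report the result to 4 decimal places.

From the data, Σr^2·r^2 = 30994, Σr^2·r = 3016, Σr^2 = 310, Σr·r = 310, Σr = 34, Σ1 = 5.
Moment sums: Σr^2·q = 27690, Σr·q = 2682, Σq = 274.
Row-reducing yields a = 41603/43053, b = -32027/43053, c = -766/14351.

a = 0.9663, b = -0.7439, c = -0.0534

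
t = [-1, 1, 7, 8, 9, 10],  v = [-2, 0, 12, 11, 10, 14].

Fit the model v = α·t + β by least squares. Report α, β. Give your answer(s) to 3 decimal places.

Entries of XᵀX: Σt·t = 296, Σt = 34, Σ1 = 6.
Right-hand side: Σt·v = 404, Σv = 45.
Determinant 296·6 − 34² = 620.
α = (404·6 − 34·45)/620 = 447/310; β = (296·45 − 34·404)/620 = -104/155.

α = 1.442, β = -0.671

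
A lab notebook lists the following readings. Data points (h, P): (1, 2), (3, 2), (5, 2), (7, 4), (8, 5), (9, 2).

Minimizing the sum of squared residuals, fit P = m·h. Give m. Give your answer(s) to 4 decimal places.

m = 0.4541

Forming AᵀA = [[229]] and AᵀP = [104]ᵀ gives AᵀA·[m]ᵀ = AᵀP.
m = 104/229 = 0.454148.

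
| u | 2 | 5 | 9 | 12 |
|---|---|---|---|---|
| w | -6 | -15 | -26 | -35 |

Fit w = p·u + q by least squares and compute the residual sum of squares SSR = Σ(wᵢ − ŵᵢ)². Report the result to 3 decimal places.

Sums needed: Σu·u = 254, Σu = 28, Σ1 = 4.
Moment sums: Σu·w = -741, Σw = -82.
det = 254·4 − 28² = 232.
p = ((-741)·4 − 28·(-82))/232 = -167/58; q = (254·(-82) − 28·(-741))/232 = -10/29.
Residuals: 3/29, -15/58, 15/58, -3/29; SSR = 9/58.

SSR = 0.155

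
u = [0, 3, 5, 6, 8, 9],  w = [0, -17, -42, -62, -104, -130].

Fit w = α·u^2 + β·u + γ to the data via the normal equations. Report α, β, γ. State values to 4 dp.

α = -1.4560, β = -1.3774, γ = 0.1214

The normal equations are: 12659·α + 1609·β + 215·γ = -20621;  1609·α + 215·β + 31·γ = -2635;  215·α + 31·β + 6·γ = -355.
(Σu^2·u^2 = 12659, Σu^2·u = 1609, Σu^2 = 215, Σu·u = 215, Σu = 31, Σ1 = 6, Σu^2·w = -20621, Σu·w = -2635, Σw = -355.)
Inverting the 3×3 Gram matrix, [α, β, γ]ᵀ = [-1223/840, -1157/840, 17/140]ᵀ.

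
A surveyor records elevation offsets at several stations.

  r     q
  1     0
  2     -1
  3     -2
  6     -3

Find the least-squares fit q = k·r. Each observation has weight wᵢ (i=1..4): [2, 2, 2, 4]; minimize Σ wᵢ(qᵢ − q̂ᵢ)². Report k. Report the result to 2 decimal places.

k = -0.51

Normal-equation sums: Σwᵢ·r·r = 172.
Moment sums: Σwᵢ·r·q = -88.
Normal equations: [[172]]·[k]ᵀ = [-88]ᵀ.
k = (-88)/172 = -0.511628.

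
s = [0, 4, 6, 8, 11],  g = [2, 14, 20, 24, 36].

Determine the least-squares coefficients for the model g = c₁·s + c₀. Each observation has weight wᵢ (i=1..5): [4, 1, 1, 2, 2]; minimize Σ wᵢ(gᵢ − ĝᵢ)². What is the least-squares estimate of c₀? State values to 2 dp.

Entries of AᵀWA: Σwᵢ·s·s = 422, Σwᵢ·s = 48, Σwᵢ·1 = 10.
Right-hand side: Σwᵢ·s·g = 1352, Σwᵢ·g = 162.
Normal equations: [[422, 48]; [48, 10]]·[c₁, c₀]ᵀ = [1352, 162]ᵀ.
Δ = 422·10 − 48² = 1916.
c₁ = (1352·10 − 48·162)/1916 = 1436/479; c₀ = (422·162 − 48·1352)/1916 = 867/479.

c₀ = 1.81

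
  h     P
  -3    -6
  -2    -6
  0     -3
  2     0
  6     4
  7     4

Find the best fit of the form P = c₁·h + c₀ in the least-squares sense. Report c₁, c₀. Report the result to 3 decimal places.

c₁ = 1.098, c₀ = -2.996

The normal equations are: 102·c₁ + 10·c₀ = 82;  10·c₁ + 6·c₀ = -7.
Eliminating c₀: 6·(row 1) − 10·(row 2) gives 512·c₁ = 6·82 − 10·(-7) = 562, so c₁ = 281/256.
Then c₀ = ((-7) − 10·(281/256))/6 = -767/256.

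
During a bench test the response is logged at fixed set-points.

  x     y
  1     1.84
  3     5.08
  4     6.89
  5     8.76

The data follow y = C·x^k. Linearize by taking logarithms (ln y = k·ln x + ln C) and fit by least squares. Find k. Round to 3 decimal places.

k = 0.961

Linearized form: ln y = k·ln x + ln C. From the 4 transformed points,
Σln x = 4.0943, Σ(ln x)² = 5.7191, Σln y = 6.3353, Σln x·ln y = 7.9540.
Normal system: [[5.7191, 4.0943]; [4.0943, 4]]·[k, ln C]ᵀ = [7.9540, 6.3353]ᵀ.
Solving (det = 6.1125): k = 0.96147, ln C = 0.59969.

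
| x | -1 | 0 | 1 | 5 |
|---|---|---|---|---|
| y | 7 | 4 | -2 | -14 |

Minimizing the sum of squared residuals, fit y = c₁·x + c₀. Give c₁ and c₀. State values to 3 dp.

c₁ = -3.506, c₀ = 3.133

Entries of MᵀM: Σx·x = 27, Σx = 5, Σ1 = 4.
Moment sums: Σx·y = -79, Σy = -5.
So MᵀM·[c₁, c₀]ᵀ = Mᵀy: [[27, 5]; [5, 4]]·[c₁, c₀]ᵀ = [-79, -5]ᵀ.
Determinant 27·4 − 5² = 83.
c₁ = ((-79)·4 − 5·(-5))/83 = -291/83; c₀ = (27·(-5) − 5·(-79))/83 = 260/83.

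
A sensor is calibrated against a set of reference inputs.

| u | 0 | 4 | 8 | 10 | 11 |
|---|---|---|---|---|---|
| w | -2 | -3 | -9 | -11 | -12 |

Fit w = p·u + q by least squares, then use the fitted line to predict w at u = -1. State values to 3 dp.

Setting ∂/∂p … = 0 gives: 301·p + 33·q = -326;  33·p + 5·q = -37.
Δ = 301·5 − 33² = 416.
p = ((-326)·5 − 33·(-37))/416 = -409/416; q = (301·(-37) − 33·(-326))/416 = -379/416.
At u = -1: ŵ = (-409/416)·(-1) + (-379/416)·(1) = 15/208.

ŵ = 0.072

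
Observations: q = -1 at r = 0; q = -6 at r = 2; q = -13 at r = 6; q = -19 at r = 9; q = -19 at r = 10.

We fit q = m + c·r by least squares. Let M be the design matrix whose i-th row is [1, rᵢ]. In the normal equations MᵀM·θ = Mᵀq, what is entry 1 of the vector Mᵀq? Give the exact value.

-58

Entry 1 ↔ basis 1, so (Mᵀq)_{1} = Σᵢ qᵢ = (1)·(-1) + (1)·(-6) + (1)·(-13) + (1)·(-19) + (1)·(-19) = -58.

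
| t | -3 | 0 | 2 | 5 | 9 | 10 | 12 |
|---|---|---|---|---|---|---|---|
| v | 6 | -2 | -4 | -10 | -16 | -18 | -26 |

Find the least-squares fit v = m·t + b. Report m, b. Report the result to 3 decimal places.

The normal system AᵀA·[m, b]ᵀ = Aᵀv is [[363, 35]; [35, 7]]·[m, b]ᵀ = [-712, -70]ᵀ.
Determinant 363·7 − 35² = 1316.
m = ((-712)·7 − 35·(-70))/1316 = -181/94; b = (363·(-70) − 35·(-712))/1316 = -35/94.

m = -1.926, b = -0.372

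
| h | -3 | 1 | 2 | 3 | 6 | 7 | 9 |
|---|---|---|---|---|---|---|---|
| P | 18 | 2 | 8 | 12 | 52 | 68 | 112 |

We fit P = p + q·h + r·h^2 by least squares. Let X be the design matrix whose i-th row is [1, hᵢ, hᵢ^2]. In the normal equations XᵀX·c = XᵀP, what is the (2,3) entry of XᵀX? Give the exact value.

Row 2 ↔ basis h, column 3 ↔ basis h^2, so (XᵀX)_{2,3} = Σᵢ (h)·(h^2) = (-3)·(9) + (1)·(1) + (2)·(4) + (3)·(9) + (6)·(36) + (7)·(49) + (9)·(81) = 1297.

1297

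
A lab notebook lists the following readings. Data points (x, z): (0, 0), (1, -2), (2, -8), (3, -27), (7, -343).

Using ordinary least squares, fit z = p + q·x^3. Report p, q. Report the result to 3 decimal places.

The normal equations are: 5·p + 379·q = -380;  379·p + 118443·q = -118444.
Eliminating q: 118443·(row 1) − 379·(row 2) gives 448574·p = 118443·(-380) − 379·(-118444) = -118064, so p = -59032/224287.
Then q = ((-118444) − 379·(-59032/224287))/118443 = -224100/224287.

p = -0.263, q = -0.999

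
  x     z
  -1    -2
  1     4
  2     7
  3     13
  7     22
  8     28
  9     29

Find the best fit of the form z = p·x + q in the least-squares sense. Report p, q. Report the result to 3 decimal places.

p = 3.146, q = 1.394

Compute the Gram sums: Σx·x = 209, Σx = 29, Σ1 = 7.
Moment sums: Σx·z = 698, Σz = 101.
So MᵀM·[p, q]ᵀ = Mᵀz: [[209, 29]; [29, 7]]·[p, q]ᵀ = [698, 101]ᵀ.
det = 209·7 − 29² = 622.
p = (698·7 − 29·101)/622 = 1957/622; q = (209·101 − 29·698)/622 = 867/622.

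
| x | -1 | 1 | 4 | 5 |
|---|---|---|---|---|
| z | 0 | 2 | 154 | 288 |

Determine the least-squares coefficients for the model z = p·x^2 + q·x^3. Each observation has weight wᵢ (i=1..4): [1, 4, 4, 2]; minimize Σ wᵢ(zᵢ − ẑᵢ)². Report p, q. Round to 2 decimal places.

p = 1.84, q = 1.94

With design matrix A, AᵀWA = [[2279, 10349]; [10349, 47639]] and AᵀWz = [24264, 111432]ᵀ.
det = 2279·47639 − 10349² = 1467480.
p = (24264·47639 − 10349·111432)/1467480 = 112622/61145; q = (2279·111432 − 10349·24264)/1467480 = 118558/61145.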